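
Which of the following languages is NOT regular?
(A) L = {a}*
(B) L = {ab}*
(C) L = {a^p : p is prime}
(C) {a^p : p is prime}

(C) L = {a^p : p is prime} is NOT regular.

The pumping lemma can be used to prove this:
After pumping, the length becomes composite

The other languages are regular because they can be recognized by finite automata.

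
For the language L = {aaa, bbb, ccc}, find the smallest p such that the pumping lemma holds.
p = 4

For a finite language L, the pumping lemma holds vacuously if p > max|s| for s ∈ L.

The longest string in L = {aaa, bbb, ccc} has length 3.
If p = 4, then no string s ∈ L has |s| ≥ p, so the condition is vacuously true.

The minimum pumping length is p = 4.

Why no smaller p works: for any p ≤ 3, the longest string s ∈ L has |s| = 3 ≥ p, so it would
have to be pumpable; but pumping up (i = 2, 3, ...) produces ever longer strings, which cannot all lie in the
finite language L. So the pumping property fails for every p ≤ 3.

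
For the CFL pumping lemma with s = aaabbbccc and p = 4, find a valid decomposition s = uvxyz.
u='aa', v='a', x='bb', y='b', z='ccc'

For s = aaabbbccc with pumping length p = 4:

One valid decomposition:
- u = 'aa'
- v = 'a'
- x = 'bb'
- y = 'b'
- z = 'ccc'

Verification:
- uvxyz = 'aa' + 'a' + 'bb' + 'b' + 'ccc' = aaabbbccc ✓
- |vxy| = |'abbb'| = 4 ≤ 4 ✓
- |vy| = |'ab'| = 2 > 0 ✓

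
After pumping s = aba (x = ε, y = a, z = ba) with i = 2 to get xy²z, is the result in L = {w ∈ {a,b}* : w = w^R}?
No

xy²z = ε · aa · ba = aaba.
aaba reversed is abaa ≠ aaba, so it is not a palindrome and is not in L.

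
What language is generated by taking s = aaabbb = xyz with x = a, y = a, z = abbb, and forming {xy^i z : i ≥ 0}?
{xy^i z : i ≥ 0} = {a^(2+i) b^3 : i ≥ 0} = {aabbb, aaabbb, aaaabbb, ...}

With x = a, y = a, z = abbb: Starting with aaabbb and pumping the second 'a', we get strings with 2+i a's followed by 3 b's for i = 0, 1, 2, ...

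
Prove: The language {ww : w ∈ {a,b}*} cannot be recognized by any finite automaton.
Assume for contradiction that L is regular, and let p ≥ 1 be the pumping length given by the pumping lemma.
Choose s = a^p b a^p b. Then s ∈ L (take w = a^p b) and |s| = 2p + 2 ≥ p.
By the pumping lemma, s = xyz for some x, y, z with |xy| ≤ p, |y| ≥ 1, and xy^i z ∈ L for every i ≥ 0.
Since |xy| ≤ p and the first p symbols of s are all a's, y = a^k for some k with 1 ≤ k ≤ p.

Take i = 2: t = xy²z = a^(p + k) b a^p b.
Suppose t = uu for some string u. The string t contains exactly two b's and ends in b, so u contains exactly one b and ends in b; hence u = a^j b for some j, and uu = a^j b a^j b. Comparing with t = a^(p + k) b a^p b forces j = p + k (first block) and j = p (second block), which is impossible since k ≥ 1. So t ∉ L.

This contradicts the pumping lemma, which requires xy^i z ∈ L for all i ≥ 0.
Hence L = {ww : w ∈ {a,b}*} is not regular. ∎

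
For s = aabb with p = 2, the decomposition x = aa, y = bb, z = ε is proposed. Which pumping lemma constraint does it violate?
Violated: |xy| ≤ p

The decomposition x = aa, y = bb, z = ε for s = aabb with p = 2
violates the constraint: |xy| ≤ p

|xy| = |aabb| = 4 > 2 = p. The decomposition puts too many characters in xy.

Pumping lemma constraints:
1. xyz = s (decomposition is valid)
2. |xy| ≤ p
3. |y| > 0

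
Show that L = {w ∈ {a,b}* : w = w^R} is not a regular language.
Assume for contradiction that L is regular, and let p ≥ 1 be the pumping length given by the pumping lemma.
Choose s = a^p b a^p. Then s ∈ L (it reads the same in both directions) and |s| = 2p + 1 ≥ p.
By the pumping lemma, s = xyz for some x, y, z with |xy| ≤ p, |y| ≥ 1, and xy^i z ∈ L for every i ≥ 0.
Since |xy| ≤ p and the first p symbols of s are all a's, y = a^k for some k with 1 ≤ k ≤ p.

Take i = 0: xy⁰z = a^(p − k) b a^p.
Its reversal is a^p b a^(p − k). These differ because the block of a's before the unique b has length p − k in one and p in the other, and p − k ≠ p since k ≥ 1. So xy⁰z is not a palindrome, i.e. xy⁰z ∉ L.

This contradicts the pumping lemma, which requires xy^i z ∈ L for all i ≥ 0.
Hence L = {w ∈ {a,b}* : w = w^R} is not regular. ∎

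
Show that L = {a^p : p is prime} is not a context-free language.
Assume for contradiction that L is context-free, and let p ≥ 1 be the pumping length given by the pumping lemma for CFLs.
Choose a prime q with q ≥ p and let s = a^q. Then s ∈ L and |s| = q ≥ p.
By the CFL pumping lemma, s = uvxyz for some u, v, x, y, z with |vxy| ≤ p, |vy| ≥ 1, and uv^i xy^i z ∈ L for every i ≥ 0.
All symbols are a's, so only lengths matter: let k = |vy|, with 1 ≤ k ≤ p. Then |uv^i xy^i z| = q + (i − 1)k.

Take i = q + 1: the length is q + qk = q(k + 1).
Both factors satisfy q ≥ 2 and k + 1 ≥ 2, so q(k + 1) is composite and uv^(q+1) xy^(q+1) z ∉ L.

This contradicts the CFL pumping lemma, which requires uv^i xy^i z ∈ L for all i ≥ 0.
Hence L = {a^p : p is prime} is not context-free. ∎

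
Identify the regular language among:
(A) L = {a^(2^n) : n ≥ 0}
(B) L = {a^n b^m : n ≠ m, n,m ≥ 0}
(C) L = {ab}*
(C) {ab}*

(C) L = {ab}* is regular.

This can be recognized by a finite automaton (DFA/NFA).
Regular expressions like {ab}* define regular languages.

The other choices are not regular:
- {a^n b^m : n ≠ m, n,m ≥ 0}: After pumping a's, we can make n = m
- {a^(2^n) : n ≥ 0}: After pumping, length is no longer a power of 2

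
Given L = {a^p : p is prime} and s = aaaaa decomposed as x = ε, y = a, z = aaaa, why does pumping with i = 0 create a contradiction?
xy⁰z = aaaa ∉ L

Pumping with i = 0 replaces y = a by y⁰ = ε:
- Original: s = xyz = aaaaa; aaaaa has length 5, which is prime, so it is in L
- Pumped: xy⁰z = ε · ε · aaaa = aaaa
- aaaa has length 4 = 2 × 2, which is not prime, so it is not in L

The pumping lemma would require xy⁰z ∈ L, so this decomposition yields a contradiction.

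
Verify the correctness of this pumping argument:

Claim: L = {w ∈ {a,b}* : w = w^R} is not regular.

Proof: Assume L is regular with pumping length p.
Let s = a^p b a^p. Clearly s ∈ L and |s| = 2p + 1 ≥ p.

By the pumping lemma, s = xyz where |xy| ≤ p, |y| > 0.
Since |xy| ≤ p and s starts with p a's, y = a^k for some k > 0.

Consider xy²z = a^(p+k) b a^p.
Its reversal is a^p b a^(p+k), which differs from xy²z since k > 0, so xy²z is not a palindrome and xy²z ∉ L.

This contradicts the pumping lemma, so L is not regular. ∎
The proof is correct.

This proof is valid because:
1. s = a^p b a^p is in L and is chosen in terms of p, so |s| ≥ p holds for every p
2. The decomposition analysis is correct: |xy| ≤ p forces y to lie inside the leading a's
3. The contradiction is valid: a^(p+k) b a^p has more a's before the b than after it, so it is not a palindrome
4. The conclusion follows logically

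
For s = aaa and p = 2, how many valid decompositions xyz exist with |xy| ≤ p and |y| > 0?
3

For s = 'aaa' with pumping length p = 2:

Constraints: |xy| ≤ 2, |y| > 0

Valid decompositions (|xy| ≤ p, |y| ≥ 1):
  • x='', y='a', z='aa'
  • x='a', y='a', z='a'
  • x='', y='aa', z='a'

Total count: 3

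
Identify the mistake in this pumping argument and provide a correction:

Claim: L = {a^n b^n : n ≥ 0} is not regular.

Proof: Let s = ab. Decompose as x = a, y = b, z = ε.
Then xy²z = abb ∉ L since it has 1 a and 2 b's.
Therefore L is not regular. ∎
Error: The string s = ab might be shorter than the pumping length p.

Correction: Choose s = a^p b^p to ensure |s| ≥ p. Also, the decomposition is wrong: with |xy| ≤ p, y cannot include b's when s starts with p a's.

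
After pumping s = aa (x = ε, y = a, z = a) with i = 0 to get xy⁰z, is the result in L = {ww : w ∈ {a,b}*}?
No

xy⁰z = ε · ε · a = a.
a has odd length 1, so it cannot be written as ww and is not in L.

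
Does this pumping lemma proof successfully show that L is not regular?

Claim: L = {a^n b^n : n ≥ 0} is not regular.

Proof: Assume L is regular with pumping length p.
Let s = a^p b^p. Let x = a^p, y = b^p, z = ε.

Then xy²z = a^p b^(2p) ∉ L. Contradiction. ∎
The proof is INCORRECT.

Error: The decomposition violates |xy| ≤ p.
With x = a^p and y = b^p, we have |xy| = 2p > p.
The pumping lemma requires |xy| ≤ p, so y must be within the first p characters.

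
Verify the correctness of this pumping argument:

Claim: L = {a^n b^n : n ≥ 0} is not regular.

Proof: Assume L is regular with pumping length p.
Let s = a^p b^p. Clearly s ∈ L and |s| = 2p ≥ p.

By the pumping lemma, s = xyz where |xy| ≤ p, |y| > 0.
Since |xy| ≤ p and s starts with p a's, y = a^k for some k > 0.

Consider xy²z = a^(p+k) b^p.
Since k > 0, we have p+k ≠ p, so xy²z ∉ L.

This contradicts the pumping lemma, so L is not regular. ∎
The proof is correct.

This proof is valid because:
1. The string s = a^p b^p is correctly in L
2. The decomposition analysis is correct: y must consist only of a's
3. The contradiction is valid: pumping increases a's but not b's
4. The conclusion follows logically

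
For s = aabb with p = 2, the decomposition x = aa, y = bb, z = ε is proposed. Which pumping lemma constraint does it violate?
Violated: |xy| ≤ p

The decomposition x = aa, y = bb, z = ε for s = aabb with p = 2
violates the constraint: |xy| ≤ p

|xy| = |aabb| = 4 > 2 = p. The decomposition puts too many characters in xy.

Pumping lemma constraints:
1. xyz = s (decomposition is valid)
2. |xy| ≤ p
3. |y| > 0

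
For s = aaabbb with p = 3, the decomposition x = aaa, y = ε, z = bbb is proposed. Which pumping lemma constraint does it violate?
Violated: |y| > 0

The decomposition x = aaa, y = ε, z = bbb for s = aaabbb with p = 3
violates the constraint: |y| > 0

|y| = 0, but the pumping lemma requires |y| > 0 (y must be non-empty).

Pumping lemma constraints:
1. xyz = s (decomposition is valid)
2. |xy| ≤ p
3. |y| > 0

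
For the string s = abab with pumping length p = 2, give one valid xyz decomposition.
x = '', y = 'ab', z = 'ab'

For s = abab and p = 2, one valid decomposition is:
- x = '' (length 0)
- y = 'ab' (length 2)
- z = 'ab' (length 2)

Verification:
- xyz = '' + 'ab' + 'ab' = abab ✓
- |xy| = 2 ≤ 2 ✓
- |y| = 2 > 0 ✓

All pumping lemma constraints are satisfied.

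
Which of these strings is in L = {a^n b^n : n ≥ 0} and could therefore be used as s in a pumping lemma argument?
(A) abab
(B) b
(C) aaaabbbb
(C) aaaabbbb

The pumping lemma is applied to a string s that lies in L, so first check membership of each option:
- (A) abab has an a after a b, so it is not of the form a^n b^n and is not in L ✗
- (B) b has 0 a's and 1 b's; 0 ≠ 1, so it is not in L ✗
- (C) aaaabbbb = a^4 b^4 has equal counts (4 = 4), so it is in L ✓

Only (C) aaaabbbb is in L, so it is the only candidate that could play the role of s.
(In a complete proof one picks s in terms of the pumping length p so that |s| ≥ p is guaranteed; a fixed string like aaaabbbb illustrates the shape of such an s.)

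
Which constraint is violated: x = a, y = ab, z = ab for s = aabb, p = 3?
Violated: xyz = s

The decomposition x = a, y = ab, z = ab for s = aabb with p = 3
violates the constraint: xyz = s

xyz = 'a' + 'ab' + 'ab' = 'aabab' ≠ 'aabb' = s. The decomposition doesn't reconstruct s.

Pumping lemma constraints:
1. xyz = s (decomposition is valid)
2. |xy| ≤ p
3. |y| > 0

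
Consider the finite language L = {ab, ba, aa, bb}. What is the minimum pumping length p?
p = 3

For a finite language L, the pumping lemma holds vacuously if p > max|s| for s ∈ L.

The longest string in L = {ab, ba, aa, bb} has length 2.
If p = 3, then no string s ∈ L has |s| ≥ p, so the condition is vacuously true.

The minimum pumping length is p = 3.

Why no smaller p works: for any p ≤ 2, the longest string s ∈ L has |s| = 2 ≥ p, so it would
have to be pumpable; but pumping up (i = 2, 3, ...) produces ever longer strings, which cannot all lie in the
finite language L. So the pumping property fails for every p ≤ 2.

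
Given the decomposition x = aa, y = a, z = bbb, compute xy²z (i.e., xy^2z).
aaaabbb

Given x = 'aa', y = 'a', z = 'bbb' and i = 2:

xy^2z = x + y·y·...·y (2 times) + z
       = 'aa' + 'a'^2 + 'bbb'
       = 'aa' + 'aa' + 'bbb'
       = 'aaaabbb'

The pumped string is 'aaaabbb' with length 7.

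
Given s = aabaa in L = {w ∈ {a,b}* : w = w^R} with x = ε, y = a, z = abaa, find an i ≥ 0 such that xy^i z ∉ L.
i = 0

xy⁰z = ε · ε · abaa = abaa; abaa reversed is aaba ≠ abaa, so it is not a palindrome and is not in L.
(Other choices also work, e.g. i = 2, 3; only i = 1 is guaranteed to stay in L since xy¹z = s.)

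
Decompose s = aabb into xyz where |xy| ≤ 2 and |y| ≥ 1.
x = 'a', y = 'a', z = 'bb'

For s = aabb and p = 2, one valid decomposition is:
- x = 'a' (length 1)
- y = 'a' (length 1)
- z = 'bb' (length 2)

Verification:
- xyz = 'a' + 'a' + 'bb' = aabb ✓
- |xy| = 2 ≤ 2 ✓
- |y| = 1 > 0 ✓

All pumping lemma constraints are satisfied.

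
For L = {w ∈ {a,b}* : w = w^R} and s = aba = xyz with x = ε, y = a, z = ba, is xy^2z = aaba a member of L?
No

xy²z = ε · aa · ba = aaba.
aaba reversed is abaa ≠ aaba, so it is not a palindrome and is not in L.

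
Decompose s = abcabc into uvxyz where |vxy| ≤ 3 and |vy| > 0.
u='ab', v='c', x='a', y='b', z='c'

For s = abcabc with pumping length p = 3:

One valid decomposition:
- u = 'ab'
- v = 'c'
- x = 'a'
- y = 'b'
- z = 'c'

Verification:
- uvxyz = 'ab' + 'c' + 'a' + 'b' + 'c' = abcabc ✓
- |vxy| = |'cab'| = 3 ≤ 3 ✓
- |vy| = |'cb'| = 2 > 0 ✓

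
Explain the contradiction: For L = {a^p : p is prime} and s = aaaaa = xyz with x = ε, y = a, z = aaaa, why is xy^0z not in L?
xy⁰z = aaaa ∉ L

Pumping with i = 0 replaces y = a by y⁰ = ε:
- Original: s = xyz = aaaaa; aaaaa has length 5, which is prime, so it is in L
- Pumped: xy⁰z = ε · ε · aaaa = aaaa
- aaaa has length 4 = 2 × 2, which is not prime, so it is not in L

The pumping lemma would require xy⁰z ∈ L, so this decomposition yields a contradiction.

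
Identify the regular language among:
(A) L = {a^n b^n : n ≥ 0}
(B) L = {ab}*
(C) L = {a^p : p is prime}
(B) {ab}*

(B) L = {ab}* is regular.

This can be recognized by a finite automaton (DFA/NFA).
Regular expressions like {ab}* define regular languages.

The other choices are not regular:
- {a^p : p is prime}: After pumping, the length becomes composite
- {a^n b^n : n ≥ 0}: After pumping, the number of a's and b's become unequal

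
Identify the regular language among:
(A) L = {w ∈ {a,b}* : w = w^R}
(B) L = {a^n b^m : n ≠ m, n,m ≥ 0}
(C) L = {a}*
(C) {a}*

(C) L = {a}* is regular.

This can be recognized by a finite automaton (DFA/NFA).
Regular expressions like {a}* define regular languages.

The other choices are not regular:
- {w ∈ {a,b}* : w = w^R}: After pumping, the string is no longer symmetric
- {a^n b^m : n ≠ m, n,m ≥ 0}: After pumping a's, we can make n = m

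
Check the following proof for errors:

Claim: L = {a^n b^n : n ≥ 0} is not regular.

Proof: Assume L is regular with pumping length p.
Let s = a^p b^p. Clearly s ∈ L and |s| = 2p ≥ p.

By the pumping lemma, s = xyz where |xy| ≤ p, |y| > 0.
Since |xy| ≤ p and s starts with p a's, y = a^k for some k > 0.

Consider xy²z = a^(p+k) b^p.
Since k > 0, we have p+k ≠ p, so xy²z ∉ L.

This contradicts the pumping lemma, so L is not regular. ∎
The proof is correct.

This proof is valid because:
1. The string s = a^p b^p is correctly in L
2. The decomposition analysis is correct: y must consist only of a's
3. The contradiction is valid: pumping increases a's but not b's
4. The conclusion follows logically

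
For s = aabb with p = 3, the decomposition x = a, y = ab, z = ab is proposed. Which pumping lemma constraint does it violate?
Violated: xyz = s

The decomposition x = a, y = ab, z = ab for s = aabb with p = 3
violates the constraint: xyz = s

xyz = 'a' + 'ab' + 'ab' = 'aabab' ≠ 'aabb' = s. The decomposition doesn't reconstruct s.

Pumping lemma constraints:
1. xyz = s (decomposition is valid)
2. |xy| ≤ p
3. |y| > 0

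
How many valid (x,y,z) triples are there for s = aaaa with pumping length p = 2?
3

For s = 'aaaa' with pumping length p = 2:

Constraints: |xy| ≤ 2, |y| > 0

Valid decompositions (|xy| ≤ p, |y| ≥ 1):
  • x='', y='a', z='aaa'
  • x='a', y='a', z='aa'
  • x='', y='aa', z='aa'

Total count: 3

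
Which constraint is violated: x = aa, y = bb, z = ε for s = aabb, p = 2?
Violated: |xy| ≤ p

The decomposition x = aa, y = bb, z = ε for s = aabb with p = 2
violates the constraint: |xy| ≤ p

|xy| = |aabb| = 4 > 2 = p. The decomposition puts too many characters in xy.

Pumping lemma constraints:
1. xyz = s (decomposition is valid)
2. |xy| ≤ p
3. |y| > 0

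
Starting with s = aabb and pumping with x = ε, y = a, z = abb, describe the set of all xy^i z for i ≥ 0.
{xy^i z : i ≥ 0} = {a^(i+1) b^2 : i ≥ 0} = {abb, aabb, aaabb, ...}

With x = ε, y = a, z = abb: Starting with aabb and pumping the first 'a' (z = abb keeps the second 'a'), we get strings with i+1 a's followed by 2 b's for i = 0, 1, 2, ...; note bb is not produced because z always contributes one a.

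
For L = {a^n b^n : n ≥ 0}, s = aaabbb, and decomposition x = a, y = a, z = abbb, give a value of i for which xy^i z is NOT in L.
i = 3

xy³z = a · aaa · abbb = aaaaabbb; aaaaabbb has 5 a's and 3 b's; 5 ≠ 3, so it is not in L.
(Other choices also work, e.g. i = 0, 2; only i = 1 is guaranteed to stay in L since xy¹z = s.)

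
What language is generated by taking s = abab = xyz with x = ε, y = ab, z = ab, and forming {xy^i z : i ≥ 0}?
{xy^i z : i ≥ 0} = {(ab)^(i+1) : i ≥ 0} = {ab, abab, ababab, ...}

With x = ε, y = ab, z = ab: Pumping 'ab' gives strings of alternating a's and b's.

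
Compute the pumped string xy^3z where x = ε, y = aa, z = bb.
aaaaaabb

Given x = '', y = 'aa', z = 'bb' and i = 3:

xy^3z = x + y·y·...·y (3 times) + z
       = '' + 'aa'^3 + 'bb'
       = '' + 'aaaaaa' + 'bb'
       = 'aaaaaabb'

The pumped string is 'aaaaaabb' with length 8.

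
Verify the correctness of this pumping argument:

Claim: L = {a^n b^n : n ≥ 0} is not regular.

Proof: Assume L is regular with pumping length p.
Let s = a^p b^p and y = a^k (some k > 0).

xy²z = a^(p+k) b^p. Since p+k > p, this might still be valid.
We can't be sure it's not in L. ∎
The proof is INCORRECT.

Error: The conclusion is wrong.
xy²z = a^(p+k) b^p is definitely NOT in L because the number of a's (p+k) ≠ number of b's (p).
The proof incorrectly doubts what is actually a valid contradiction.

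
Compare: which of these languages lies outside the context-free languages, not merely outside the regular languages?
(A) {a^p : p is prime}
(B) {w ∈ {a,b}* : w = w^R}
(A) {a^p : p is prime}

(A) {a^p : p is prime} requires the CFL pumping lemma.

- {w ∈ {a,b}* : w = w^R} is context-free (but not regular)
  • Can be shown non-regular with the regular pumping lemma
  • After pumping, the string is no longer symmetric

- {a^p : p is prime} is NOT context-free
  • Requires the CFL pumping lemma to prove
  • The CFL pumping lemma also fails because prime gaps are unbounded

The CFL pumping lemma is "stronger" in that it can prove non-membership
in the larger class of context-free languages.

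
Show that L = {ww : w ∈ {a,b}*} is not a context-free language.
Assume for contradiction that L is context-free, and let p ≥ 1 be the pumping length given by the pumping lemma for CFLs.
Choose s = a^p b^p a^p b^p. Then s ∈ L (take w = a^p b^p) and |s| = 4p ≥ p.
By the CFL pumping lemma, s = uvxyz for some u, v, x, y, z with |vxy| ≤ p, |vy| ≥ 1, and uv^i xy^i z ∈ L for every i ≥ 0.

Write s as four blocks A₁ B₁ A₂ B₂ with A₁ = A₂ = a^p and B₁ = B₂ = b^p. Since |vxy| ≤ p, the window vxy lies inside at most two adjacent blocks. Take i = 0 and let t = uxz, so |t| = 4p − |vy| with 1 ≤ |vy| ≤ p. If |t| is odd, t ∉ L immediately, so assume |vy| is even (hence |vy| ≥ 2) and |t|/2 = 2p − |vy|/2, which satisfies p ≤ |t|/2 ≤ 2p − 1.

Case 1 (vxy inside A₁B₁): t = a^(p−j) b^(p−l) a^p b^p with j + l = |vy|. The second half of t has length < 2p, so it is a suffix of the trailing a^p b^p and ends in b; the first half is a^(p−j) b^(p−l) a^((j+l)/2), which ends in a because (j+l)/2 ≥ 1. The halves differ, so t ∉ L.

Case 2 (vxy inside B₁A₂, straddling the middle): t = a^p b^(p−j) a^(p−l) b^p with j + l = |vy|. If t = ww, then w is a prefix of t of length ≥ p, so w begins with a^p; and w is a suffix of t of length ≥ p, so w ends with b^p. That forces |w| ≥ 2p, contradicting |w| = |t|/2 ≤ 2p − 1. So t ∉ L.

Case 3 (vxy inside A₂B₂): t = a^p b^p a^(p−j) b^(p−l) with j + l = |vy|. The first half of t is a prefix of a^p b^p, so it begins with a; the second half is b^((j+l)/2) a^(p−j) b^(p−l), which begins with b. The halves differ, so t ∉ L.

In every case uv⁰xy⁰z = uxz ∉ L.

This contradicts the CFL pumping lemma, which requires uv^i xy^i z ∈ L for all i ≥ 0.
Hence L = {ww : w ∈ {a,b}*} is not context-free. ∎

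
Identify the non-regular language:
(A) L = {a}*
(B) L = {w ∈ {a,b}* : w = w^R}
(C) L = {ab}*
(B) {w ∈ {a,b}* : w = w^R}

(B) L = {w ∈ {a,b}* : w = w^R} is NOT regular.

The pumping lemma can be used to prove this:
After pumping, the string is no longer symmetric

The other languages are regular because they can be recognized by finite automata.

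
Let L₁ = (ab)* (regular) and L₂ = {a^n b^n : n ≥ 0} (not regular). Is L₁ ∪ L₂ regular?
No — L₁ ∪ L₂ is not regular.

Let U = (ab)* ∪ {a^n b^n}. If U were regular, then U ∩ aa*bb* would be regular (closure under intersection with a regular language). But (ab)* ∩ aa*bb* = {ab} and {a^n b^n} ∩ aa*bb* = {a^n b^n : n ≥ 1}, so U ∩ aa*bb* = {a^n b^n : n ≥ 1}, which is not regular. Hence U is not regular.

Note that the bare facts "L₁ regular, L₂ non-regular" do not settle the question by themselves: the closure of regular languages under ∪, ∩, complement and difference applies only when BOTH operands are regular. With a non-regular operand the result can come out regular or non-regular depending on the specific languages, so one has to work out L₁ ∪ L₂ for this particular pair, as above.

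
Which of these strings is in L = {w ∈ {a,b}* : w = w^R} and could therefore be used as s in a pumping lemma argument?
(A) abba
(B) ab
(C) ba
(A) abba

The pumping lemma is applied to a string s that lies in L, so first check membership of each option:
- (A) abba reversed is abba, the same string, so it is a palindrome and is in L ✓
- (B) ab reversed is ba ≠ ab, so it is not a palindrome and is not in L ✗
- (C) ba reversed is ab ≠ ba, so it is not a palindrome and is not in L ✗

Only (A) abba is in L, so it is the only candidate that could play the role of s.
(In a complete proof one picks s in terms of the pumping length p so that |s| ≥ p is guaranteed; a fixed string like abba illustrates the shape of such an s.)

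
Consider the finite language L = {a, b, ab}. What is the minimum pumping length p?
p = 3

For a finite language L, the pumping lemma holds vacuously if p > max|s| for s ∈ L.

The longest string in L = {a, b, ab} has length 2.
If p = 3, then no string s ∈ L has |s| ≥ p, so the condition is vacuously true.

The minimum pumping length is p = 3.

Why no smaller p works: for any p ≤ 2, the longest string s ∈ L has |s| = 2 ≥ p, so it would
have to be pumpable; but pumping up (i = 2, 3, ...) produces ever longer strings, which cannot all lie in the
finite language L. So the pumping property fails for every p ≤ 2.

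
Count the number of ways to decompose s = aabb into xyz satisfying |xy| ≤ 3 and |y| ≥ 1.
6

For s = 'aabb' with pumping length p = 3:

Constraints: |xy| ≤ 3, |y| > 0

Valid decompositions (|xy| ≤ p, |y| ≥ 1):
  • x='', y='a', z='abb'
  • x='a', y='a', z='bb'
  • x='', y='aa', z='bb'
  • x='aa', y='b', z='b'
  • x='a', y='ab', z='b'
  • x='', y='aab', z='b'

Total count: 6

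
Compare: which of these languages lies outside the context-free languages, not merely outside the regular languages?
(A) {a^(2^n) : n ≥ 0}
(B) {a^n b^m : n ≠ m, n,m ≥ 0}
(A) {a^(2^n) : n ≥ 0}

(A) {a^(2^n) : n ≥ 0} requires the CFL pumping lemma.

- {a^n b^m : n ≠ m, n,m ≥ 0} is context-free (but not regular)
  • Can be shown non-regular with the regular pumping lemma
  • After pumping a's, we can make n = m

- {a^(2^n) : n ≥ 0} is NOT context-free
  • Requires the CFL pumping lemma to prove
  • Gaps between powers of 2 grow exponentially

The CFL pumping lemma is "stronger" in that it can prove non-membership
in the larger class of context-free languages.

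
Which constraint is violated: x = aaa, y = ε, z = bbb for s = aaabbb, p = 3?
Violated: |y| > 0

The decomposition x = aaa, y = ε, z = bbb for s = aaabbb with p = 3
violates the constraint: |y| > 0

|y| = 0, but the pumping lemma requires |y| > 0 (y must be non-empty).

Pumping lemma constraints:
1. xyz = s (decomposition is valid)
2. |xy| ≤ p
3. |y| > 0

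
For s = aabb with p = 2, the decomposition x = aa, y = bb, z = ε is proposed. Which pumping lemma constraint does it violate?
Violated: |xy| ≤ p

The decomposition x = aa, y = bb, z = ε for s = aabb with p = 2
violates the constraint: |xy| ≤ p

|xy| = |aabb| = 4 > 2 = p. The decomposition puts too many characters in xy.

Pumping lemma constraints:
1. xyz = s (decomposition is valid)
2. |xy| ≤ p
3. |y| > 0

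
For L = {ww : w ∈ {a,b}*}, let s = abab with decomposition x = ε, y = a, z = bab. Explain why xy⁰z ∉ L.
xy⁰z = bab ∉ L

Pumping with i = 0 replaces y = a by y⁰ = ε:
- Original: s = xyz = abab; abab splits into halves ab · ab, which are equal, so it is in L (w = ab)
- Pumped: xy⁰z = ε · ε · bab = bab
- bab has odd length 3, so it cannot be written as ww and is not in L

The pumping lemma would require xy⁰z ∈ L, so this decomposition yields a contradiction.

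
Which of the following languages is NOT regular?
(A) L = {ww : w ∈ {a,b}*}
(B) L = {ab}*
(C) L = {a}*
(A) {ww : w ∈ {a,b}*}

(A) L = {ww : w ∈ {a,b}*} is NOT regular.

The pumping lemma can be used to prove this:
After pumping, the two halves no longer match

The other languages are regular because they can be recognized by finite automata.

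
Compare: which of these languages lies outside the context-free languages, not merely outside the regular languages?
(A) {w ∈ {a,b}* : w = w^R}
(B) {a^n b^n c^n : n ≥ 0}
(B) {a^n b^n c^n : n ≥ 0}

(B) {a^n b^n c^n : n ≥ 0} requires the CFL pumping lemma.

- {w ∈ {a,b}* : w = w^R} is context-free (but not regular)
  • Can be shown non-regular with the regular pumping lemma
  • After pumping, the string is no longer symmetric

- {a^n b^n c^n : n ≥ 0} is NOT context-free
  • Requires the CFL pumping lemma to prove
  • Cannot maintain three equal counts simultaneously

The CFL pumping lemma is "stronger" in that it can prove non-membership
in the larger class of context-free languages.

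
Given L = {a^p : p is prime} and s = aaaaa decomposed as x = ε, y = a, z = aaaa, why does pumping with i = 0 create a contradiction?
xy⁰z = aaaa ∉ L

Pumping with i = 0 replaces y = a by y⁰ = ε:
- Original: s = xyz = aaaaa; aaaaa has length 5, which is prime, so it is in L
- Pumped: xy⁰z = ε · ε · aaaa = aaaa
- aaaa has length 4 = 2 × 2, which is not prime, so it is not in L

The pumping lemma would require xy⁰z ∈ L, so this decomposition yields a contradiction.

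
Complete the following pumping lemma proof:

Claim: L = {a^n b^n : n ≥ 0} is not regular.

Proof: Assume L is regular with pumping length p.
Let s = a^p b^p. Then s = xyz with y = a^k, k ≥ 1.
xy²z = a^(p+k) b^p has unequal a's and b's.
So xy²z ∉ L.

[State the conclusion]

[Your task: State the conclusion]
This contradicts the pumping lemma for regular languages,
which guarantees xy^i z ∈ L for all i ≥ 0.

Since our assumption that L is regular leads to a contradiction,
we conclude that L = {a^n b^n : n ≥ 0} is NOT regular. ∎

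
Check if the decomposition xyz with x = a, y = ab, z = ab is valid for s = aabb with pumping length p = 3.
Violated: xyz = s

The decomposition x = a, y = ab, z = ab for s = aabb with p = 3
violates the constraint: xyz = s

xyz = 'a' + 'ab' + 'ab' = 'aabab' ≠ 'aabb' = s. The decomposition doesn't reconstruct s.

Pumping lemma constraints:
1. xyz = s (decomposition is valid)
2. |xy| ≤ p
3. |y| > 0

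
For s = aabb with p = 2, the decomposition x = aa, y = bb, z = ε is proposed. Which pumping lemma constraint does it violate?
Violated: |xy| ≤ p

The decomposition x = aa, y = bb, z = ε for s = aabb with p = 2
violates the constraint: |xy| ≤ p

|xy| = |aabb| = 4 > 2 = p. The decomposition puts too many characters in xy.

Pumping lemma constraints:
1. xyz = s (decomposition is valid)
2. |xy| ≤ p
3. |y| > 0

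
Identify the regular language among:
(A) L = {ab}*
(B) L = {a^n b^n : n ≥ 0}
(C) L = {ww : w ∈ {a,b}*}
(A) {ab}*

(A) L = {ab}* is regular.

This can be recognized by a finite automaton (DFA/NFA).
Regular expressions like {ab}* define regular languages.

The other choices are not regular:
- {a^n b^n : n ≥ 0}: After pumping, the number of a's and b's become unequal
- {ww : w ∈ {a,b}*}: After pumping, the two halves no longer match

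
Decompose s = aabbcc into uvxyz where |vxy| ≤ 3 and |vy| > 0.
u='aa', v='b', x='b', y='c', z='c'

For s = aabbcc with pumping length p = 3:

One valid decomposition:
- u = 'aa'
- v = 'b'
- x = 'b'
- y = 'c'
- z = 'c'

Verification:
- uvxyz = 'aa' + 'b' + 'b' + 'c' + 'c' = aabbcc ✓
- |vxy| = |'bbc'| = 3 ≤ 3 ✓
- |vy| = |'bc'| = 2 > 0 ✓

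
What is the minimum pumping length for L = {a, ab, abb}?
p = 4

For a finite language L, the pumping lemma holds vacuously if p > max|s| for s ∈ L.

The longest string in L = {a, ab, abb} has length 3.
If p = 4, then no string s ∈ L has |s| ≥ p, so the condition is vacuously true.

The minimum pumping length is p = 4.

Why no smaller p works: for any p ≤ 3, the longest string s ∈ L has |s| = 3 ≥ p, so it would
have to be pumpable; but pumping up (i = 2, 3, ...) produces ever longer strings, which cannot all lie in the
finite language L. So the pumping property fails for every p ≤ 3.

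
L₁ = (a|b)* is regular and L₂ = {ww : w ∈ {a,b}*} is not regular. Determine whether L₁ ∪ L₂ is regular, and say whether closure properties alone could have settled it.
Yes — L₁ ∪ L₂ is regular.

{ww} ⊆ (a|b)*, so L₁ ∪ L₂ = (a|b)*, which is regular.

Note that the bare facts "L₁ regular, L₂ non-regular" do not settle the question by themselves: the closure of regular languages under ∪, ∩, complement and difference applies only when BOTH operands are regular. With a non-regular operand the result can come out regular or non-regular depending on the specific languages, so one has to work out L₁ ∪ L₂ for this particular pair, as above.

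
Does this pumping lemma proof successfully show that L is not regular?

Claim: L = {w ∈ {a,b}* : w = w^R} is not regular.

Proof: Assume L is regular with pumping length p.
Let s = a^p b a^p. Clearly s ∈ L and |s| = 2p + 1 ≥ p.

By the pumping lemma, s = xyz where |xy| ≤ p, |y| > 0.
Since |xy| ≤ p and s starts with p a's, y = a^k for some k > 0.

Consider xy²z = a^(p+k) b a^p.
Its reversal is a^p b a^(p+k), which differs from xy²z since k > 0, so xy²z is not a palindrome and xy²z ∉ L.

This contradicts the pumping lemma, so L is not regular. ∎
The proof is correct.

This proof is valid because:
1. s = a^p b a^p is in L and is chosen in terms of p, so |s| ≥ p holds for every p
2. The decomposition analysis is correct: |xy| ≤ p forces y to lie inside the leading a's
3. The contradiction is valid: a^(p+k) b a^p has more a's before the b than after it, so it is not a palindrome
4. The conclusion follows logically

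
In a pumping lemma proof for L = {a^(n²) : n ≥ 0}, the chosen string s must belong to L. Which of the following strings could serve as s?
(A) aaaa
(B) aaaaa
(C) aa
(A) aaaa

The pumping lemma is applied to a string s that lies in L, so first check membership of each option:
- (A) aaaa has length 4 = 2², a perfect square, so it is in L ✓
- (B) aaaaa has length 5, strictly between 2² = 4 and 3² = 9, so it is not in L ✗
- (C) aa has length 2, strictly between 1² = 1 and 2² = 4, so it is not in L ✗

Only (A) aaaa is in L, so it is the only candidate that could play the role of s.
(In a complete proof one picks s in terms of the pumping length p so that |s| ≥ p is guaranteed; a fixed string like aaaa illustrates the shape of such an s.)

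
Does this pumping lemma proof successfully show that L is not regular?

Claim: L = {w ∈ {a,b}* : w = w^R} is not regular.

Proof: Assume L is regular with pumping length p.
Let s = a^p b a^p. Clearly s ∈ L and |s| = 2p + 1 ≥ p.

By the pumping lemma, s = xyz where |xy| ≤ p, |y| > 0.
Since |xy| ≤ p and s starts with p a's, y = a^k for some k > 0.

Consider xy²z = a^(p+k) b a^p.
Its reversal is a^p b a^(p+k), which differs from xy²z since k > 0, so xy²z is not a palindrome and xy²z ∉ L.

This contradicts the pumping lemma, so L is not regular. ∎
The proof is correct.

This proof is valid because:
1. s = a^p b a^p is in L and is chosen in terms of p, so |s| ≥ p holds for every p
2. The decomposition analysis is correct: |xy| ≤ p forces y to lie inside the leading a's
3. The contradiction is valid: a^(p+k) b a^p has more a's before the b than after it, so it is not a palindrome
4. The conclusion follows logically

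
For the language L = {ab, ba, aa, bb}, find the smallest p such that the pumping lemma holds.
p = 3

For a finite language L, the pumping lemma holds vacuously if p > max|s| for s ∈ L.

The longest string in L = {ab, ba, aa, bb} has length 2.
If p = 3, then no string s ∈ L has |s| ≥ p, so the condition is vacuously true.

The minimum pumping length is p = 3.

Why no smaller p works: for any p ≤ 2, the longest string s ∈ L has |s| = 2 ≥ p, so it would
have to be pumpable; but pumping up (i = 2, 3, ...) produces ever longer strings, which cannot all lie in the
finite language L. So the pumping property fails for every p ≤ 2.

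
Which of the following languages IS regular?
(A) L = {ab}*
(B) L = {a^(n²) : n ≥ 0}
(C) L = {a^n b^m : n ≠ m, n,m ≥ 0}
(A) {ab}*

(A) L = {ab}* is regular.

This can be recognized by a finite automaton (DFA/NFA).
Regular expressions like {ab}* define regular languages.

The other choices are not regular:
- {a^(n²) : n ≥ 0}: After pumping, length is no longer a perfect square
- {a^n b^m : n ≠ m, n,m ≥ 0}: After pumping a's, we can make n = m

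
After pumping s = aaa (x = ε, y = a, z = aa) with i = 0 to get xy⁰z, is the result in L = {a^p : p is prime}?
Yes

xy⁰z = ε · ε · aa = aa.
aa has length 2, which is prime, so it is in L.
(A single pumped string landing in L is not a contradiction by itself; a non-regularity proof needs some i for which xy^i z ∉ L, for every admissible decomposition.)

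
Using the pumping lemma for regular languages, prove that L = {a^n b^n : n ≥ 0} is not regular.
Assume for contradiction that L is regular, and let p ≥ 1 be the pumping length given by the pumping lemma.
Choose s = a^p b^p. Then s ∈ L and |s| = 2p ≥ p.
By the pumping lemma, s = xyz for some x, y, z with |xy| ≤ p, |y| ≥ 1, and xy^i z ∈ L for every i ≥ 0.
Since |xy| ≤ p and the first p symbols of s are all a's, we must have y = a^k for some k with 1 ≤ k ≤ p.

Take i = 2: xy²z = a^(p + k) b^p.
This string has p + k a's but p b's, and p + k > p because k ≥ 1. So xy²z ∉ L.

This contradicts the pumping lemma, which requires xy^i z ∈ L for all i ≥ 0.
Hence L = {a^n b^n : n ≥ 0} is not regular. ∎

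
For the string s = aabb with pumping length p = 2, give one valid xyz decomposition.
x = 'a', y = 'a', z = 'bb'

For s = aabb and p = 2, one valid decomposition is:
- x = 'a' (length 1)
- y = 'a' (length 1)
- z = 'bb' (length 2)

Verification:
- xyz = 'a' + 'a' + 'bb' = aabb ✓
- |xy| = 2 ≤ 2 ✓
- |y| = 1 > 0 ✓

All pumping lemma constraints are satisfied.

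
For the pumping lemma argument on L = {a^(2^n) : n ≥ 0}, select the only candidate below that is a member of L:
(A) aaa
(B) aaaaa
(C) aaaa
(C) aaaa

The pumping lemma is applied to a string s that lies in L, so first check membership of each option:
- (A) aaa has length 3, strictly between 2^1 = 2 and 2^2 = 4, so it is not in L ✗
- (B) aaaaa has length 5, strictly between 2^2 = 4 and 2^3 = 8, so it is not in L ✗
- (C) aaaa has length 4 = 2^2, so it is in L ✓

Only (C) aaaa is in L, so it is the only candidate that could play the role of s.
(In a complete proof one picks s in terms of the pumping length p so that |s| ≥ p is guaranteed; a fixed string like aaaa illustrates the shape of such an s.)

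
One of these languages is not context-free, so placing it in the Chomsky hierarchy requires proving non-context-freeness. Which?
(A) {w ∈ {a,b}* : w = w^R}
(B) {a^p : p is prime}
(B) {a^p : p is prime}

(B) {a^p : p is prime} requires the CFL pumping lemma.

- {w ∈ {a,b}* : w = w^R} is context-free (but not regular)
  • Can be shown non-regular with the regular pumping lemma
  • After pumping, the string is no longer symmetric

- {a^p : p is prime} is NOT context-free
  • Requires the CFL pumping lemma to prove
  • The CFL pumping lemma also fails because prime gaps are unbounded

The CFL pumping lemma is "stronger" in that it can prove non-membership
in the larger class of context-free languages.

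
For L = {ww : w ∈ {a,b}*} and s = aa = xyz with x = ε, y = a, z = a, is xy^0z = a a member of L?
No

xy⁰z = ε · ε · a = a.
a has odd length 1, so it cannot be written as ww and is not in L.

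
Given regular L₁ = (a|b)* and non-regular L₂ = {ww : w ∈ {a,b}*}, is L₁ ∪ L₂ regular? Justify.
Yes — L₁ ∪ L₂ is regular.

{ww} ⊆ (a|b)*, so L₁ ∪ L₂ = (a|b)*, which is regular.

Note that the bare facts "L₁ regular, L₂ non-regular" do not settle the question by themselves: the closure of regular languages under ∪, ∩, complement and difference applies only when BOTH operands are regular. With a non-regular operand the result can come out regular or non-regular depending on the specific languages, so one has to work out L₁ ∪ L₂ for this particular pair, as above.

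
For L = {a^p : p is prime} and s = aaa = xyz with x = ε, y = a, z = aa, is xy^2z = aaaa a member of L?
No

xy²z = ε · aa · aa = aaaa.
aaaa has length 4 = 2 × 2, which is not prime, so it is not in L.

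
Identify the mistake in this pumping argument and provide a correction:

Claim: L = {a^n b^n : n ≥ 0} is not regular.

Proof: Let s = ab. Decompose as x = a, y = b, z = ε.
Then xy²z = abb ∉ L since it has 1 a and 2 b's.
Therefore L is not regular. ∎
Error: The string s = ab might be shorter than the pumping length p.

Correction: Choose s = a^p b^p to ensure |s| ≥ p. Also, the decomposition is wrong: with |xy| ≤ p, y cannot include b's when s starts with p a's.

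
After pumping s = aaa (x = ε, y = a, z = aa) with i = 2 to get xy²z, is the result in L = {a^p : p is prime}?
No

xy²z = ε · aa · aa = aaaa.
aaaa has length 4 = 2 × 2, which is not prime, so it is not in L.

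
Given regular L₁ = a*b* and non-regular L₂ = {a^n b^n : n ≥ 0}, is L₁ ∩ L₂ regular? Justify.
No — L₁ ∩ L₂ is not regular.

Every string a^n b^n already lies in a*b*, so L₁ ∩ L₂ = {a^n b^n : n ≥ 0} = L₂ itself, which is the standard non-regular language (pump s = a^p b^p).

Note that the bare facts "L₁ regular, L₂ non-regular" do not settle the question by themselves: the closure of regular languages under ∪, ∩, complement and difference applies only when BOTH operands are regular. With a non-regular operand the result can come out regular or non-regular depending on the specific languages, so one has to work out L₁ ∩ L₂ for this particular pair, as above.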